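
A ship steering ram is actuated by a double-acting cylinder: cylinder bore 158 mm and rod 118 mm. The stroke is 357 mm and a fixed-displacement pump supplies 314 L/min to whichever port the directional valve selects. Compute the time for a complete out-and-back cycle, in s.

Cap-side area A_cap = π/4 × (158 mm)² = 19610 mm^2
Rod-side annular area A_ann = π/4 × (158² − 118²) = 8671 mm^2
t_ext = A_cap·L/Q = 1.338 s
t_ret = A_ann·L/Q = 0.5915 s
t_cycle = t_ext + t_ret

t ≈ 1.93 s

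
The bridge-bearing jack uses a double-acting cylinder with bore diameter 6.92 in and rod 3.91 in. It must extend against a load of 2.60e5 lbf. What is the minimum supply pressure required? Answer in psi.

Cap-side area A_cap = π/4 × (6.92 in)² = 37.61 in^2
P = F / A = 2.60e5 lbf / A

P ≈ 6910 psi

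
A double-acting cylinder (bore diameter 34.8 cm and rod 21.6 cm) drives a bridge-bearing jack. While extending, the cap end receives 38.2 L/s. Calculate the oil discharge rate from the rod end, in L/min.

Q_out ≈ 1410 L/min

Cap-side area A_cap = π/4 × (34.8 cm)² = 951.1 cm^2
Rod-side annular area A_ann = π/4 × (34.8² − 21.6²) = 584.7 cm^2
Piston speed v = Q_in/A_cap; rod-end outflow Q_out = v × A_ann = Q_in × A_ann/A_cap.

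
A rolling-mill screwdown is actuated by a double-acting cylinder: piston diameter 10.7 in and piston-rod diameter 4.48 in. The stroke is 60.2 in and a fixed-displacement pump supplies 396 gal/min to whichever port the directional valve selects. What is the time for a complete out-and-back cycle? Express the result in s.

Cap-side area A_cap = π/4 × (10.7 in)² = 89.92 in^2
Rod-side annular area A_ann = π/4 × (10.7² − 4.48²) = 74.16 in^2
t_ext = A_cap·L/Q = 3.551 s
t_ret = A_ann·L/Q = 2.928 s
t_cycle = t_ext + t_ret

t ≈ 6.48 s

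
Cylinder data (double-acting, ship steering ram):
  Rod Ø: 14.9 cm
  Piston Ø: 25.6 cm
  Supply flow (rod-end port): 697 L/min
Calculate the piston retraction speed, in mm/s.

v ≈ 341 mm/s

Rod-side annular area A_ann = π/4 × (25.6² − 14.9²) = 340.4 cm^2
Flow into the rod-end port fills the annular volume.
v = Q / A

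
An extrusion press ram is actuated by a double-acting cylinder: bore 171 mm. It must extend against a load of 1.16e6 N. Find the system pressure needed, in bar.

P ≈ 505 bar

Cap-side area A_cap = π/4 × (171 mm)² = 22970 mm^2
P = F / A = 1.16e6 N / A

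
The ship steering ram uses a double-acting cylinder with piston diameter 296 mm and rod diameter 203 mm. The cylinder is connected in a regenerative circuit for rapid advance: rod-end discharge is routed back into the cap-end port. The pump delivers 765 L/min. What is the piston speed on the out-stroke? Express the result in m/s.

In regeneration the rod-end outflow joins the pump flow into the cap end, so the net volume the pump must supply per unit advance equals the rod cross-section area.
Rod cross-section A_rod = π/4 × (203 mm)² = 32370 mm^2
v = Q_pump / A_rod

v ≈ 0.394 m/s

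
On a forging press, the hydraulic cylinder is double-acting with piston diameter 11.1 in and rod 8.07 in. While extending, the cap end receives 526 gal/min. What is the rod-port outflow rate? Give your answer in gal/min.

Q_out ≈ 248 gal/min

Cap-side area A_cap = π/4 × (11.1 in)² = 96.77 in^2
Rod-side annular area A_ann = π/4 × (11.1² − 8.07²) = 45.62 in^2
Piston speed v = Q_in/A_cap; rod-end outflow Q_out = v × A_ann = Q_in × A_ann/A_cap.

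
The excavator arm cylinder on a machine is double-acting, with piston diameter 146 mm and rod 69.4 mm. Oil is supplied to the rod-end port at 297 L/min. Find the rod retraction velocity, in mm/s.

Rod-side annular area A_ann = π/4 × (146² − 69.4²) = 12960 mm^2
Flow into the rod-end port fills the annular volume.
v = Q / A

v ≈ 382 mm/s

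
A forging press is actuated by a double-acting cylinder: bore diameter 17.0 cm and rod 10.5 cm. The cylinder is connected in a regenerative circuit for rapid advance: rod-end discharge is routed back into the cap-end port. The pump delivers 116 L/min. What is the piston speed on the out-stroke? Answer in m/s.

In regeneration the rod-end outflow joins the pump flow into the cap end, so the net volume the pump must supply per unit advance equals the rod cross-section area.
Rod cross-section A_rod = π/4 × (10.5 cm)² = 86.59 cm^2
v = Q_pump / A_rod

v ≈ 0.223 m/s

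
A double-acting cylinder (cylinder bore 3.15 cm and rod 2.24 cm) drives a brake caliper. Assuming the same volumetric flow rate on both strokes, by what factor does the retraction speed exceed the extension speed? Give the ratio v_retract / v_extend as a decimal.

Cap-side area A_cap = π/4 × (3.15 cm)² = 7.793 cm^2
Rod-side annular area A_ann = π/4 × (3.15² − 2.24²) = 3.852 cm^2
For equal Q, v ∝ 1/A, so v_ret/v_ext = A_cap/A_ann.

v_ret/v_ext ≈ 2.02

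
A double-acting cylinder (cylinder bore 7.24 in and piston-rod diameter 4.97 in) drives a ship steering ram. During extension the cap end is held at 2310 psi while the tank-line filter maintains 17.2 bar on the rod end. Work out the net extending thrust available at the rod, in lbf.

Cap-side area A_cap = π/4 × (7.24 in)² = 41.17 in^2
Rod-side annular area A_ann = π/4 × (7.24² − 4.97²) = 21.77 in^2
Net thrust = P_cap·A_cap − P_rod·A_ann = 95100 lbf − 5431 lbf

F ≈ 89700 lbf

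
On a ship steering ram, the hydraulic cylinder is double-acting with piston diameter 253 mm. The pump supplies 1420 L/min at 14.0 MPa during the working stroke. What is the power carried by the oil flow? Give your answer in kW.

W ≈ 331 kW

Hydraulic power = P × Q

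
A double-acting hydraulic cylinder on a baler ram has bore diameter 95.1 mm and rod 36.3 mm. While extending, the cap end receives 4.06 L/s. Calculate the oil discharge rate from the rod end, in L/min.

Cap-side area A_cap = π/4 × (95.1 mm)² = 7103 mm^2
Rod-side annular area A_ann = π/4 × (95.1² − 36.3²) = 6068 mm^2
Piston speed v = Q_in/A_cap; rod-end outflow Q_out = v × A_ann = Q_in × A_ann/A_cap.

Q_out ≈ 208 L/min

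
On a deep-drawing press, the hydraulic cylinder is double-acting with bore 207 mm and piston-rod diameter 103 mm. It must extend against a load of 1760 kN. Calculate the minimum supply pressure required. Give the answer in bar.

P ≈ 523 bar

Cap-side area A_cap = π/4 × (207 mm)² = 33650 mm^2
P = F / A = 1760 kN / A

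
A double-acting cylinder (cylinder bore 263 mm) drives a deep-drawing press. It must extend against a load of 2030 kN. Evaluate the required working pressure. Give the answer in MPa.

P ≈ 37.4 MPa

Cap-side area A_cap = π/4 × (263 mm)² = 54330 mm^2
P = F / A = 2030 kN / A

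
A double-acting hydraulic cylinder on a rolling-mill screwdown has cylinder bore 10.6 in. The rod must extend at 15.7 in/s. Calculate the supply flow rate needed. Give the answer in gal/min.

Cap-side area A_cap = π/4 × (10.6 in)² = 88.25 in^2
Q = A × v

Q ≈ 360 gal/min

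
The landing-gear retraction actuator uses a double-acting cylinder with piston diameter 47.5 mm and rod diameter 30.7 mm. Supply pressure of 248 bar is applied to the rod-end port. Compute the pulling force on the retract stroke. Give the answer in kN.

Rod-side annular area A_ann = π/4 × (47.5² − 30.7²) = 1032 mm^2
On retraction the pressure acts on the annular area (bore minus rod).
F = P × A_ann

F ≈ 25.6 kN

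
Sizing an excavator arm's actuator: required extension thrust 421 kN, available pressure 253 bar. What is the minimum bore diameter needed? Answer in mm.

D ≈ 146 mm

Extension force acts on the full piston face: F = P × (π/4)D².
D = √(4F / (πP)) = √(4 × 421 kN / (π × 253 bar))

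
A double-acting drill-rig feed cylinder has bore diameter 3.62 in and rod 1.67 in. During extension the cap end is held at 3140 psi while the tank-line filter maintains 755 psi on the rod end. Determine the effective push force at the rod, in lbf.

F ≈ 26200 lbf

Cap-side area A_cap = π/4 × (3.62 in)² = 10.29 in^2
Rod-side annular area A_ann = π/4 × (3.62² − 1.67²) = 8.102 in^2
Net thrust = P_cap·A_cap − P_rod·A_ann = 32320 lbf − 6117 lbf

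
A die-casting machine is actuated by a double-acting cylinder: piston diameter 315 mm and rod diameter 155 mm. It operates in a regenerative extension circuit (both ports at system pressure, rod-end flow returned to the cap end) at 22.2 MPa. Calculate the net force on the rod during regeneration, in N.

With equal pressure on both faces, forces on the annular region cancel; the net push is pressure × rod cross-section.
Rod cross-section A_rod = π/4 × (155 mm)² = 18870 mm^2
F = P × A_rod

F ≈ 4.19e5 N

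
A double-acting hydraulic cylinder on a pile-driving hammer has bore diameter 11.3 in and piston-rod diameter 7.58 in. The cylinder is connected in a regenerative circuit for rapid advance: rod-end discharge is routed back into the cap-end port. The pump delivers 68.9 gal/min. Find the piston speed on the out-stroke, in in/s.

v ≈ 5.88 in/s

In regeneration the rod-end outflow joins the pump flow into the cap end, so the net volume the pump must supply per unit advance equals the rod cross-section area.
Rod cross-section A_rod = π/4 × (7.58 in)² = 45.13 in^2
v = Q_pump / A_rod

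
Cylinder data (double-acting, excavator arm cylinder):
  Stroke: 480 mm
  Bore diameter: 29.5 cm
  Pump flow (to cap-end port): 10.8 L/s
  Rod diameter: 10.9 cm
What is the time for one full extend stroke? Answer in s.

Cap-side area A_cap = π/4 × (29.5 cm)² = 683.5 cm^2
Swept volume V = A × L; t = V / Q = A·L / Q

t ≈ 3.04 s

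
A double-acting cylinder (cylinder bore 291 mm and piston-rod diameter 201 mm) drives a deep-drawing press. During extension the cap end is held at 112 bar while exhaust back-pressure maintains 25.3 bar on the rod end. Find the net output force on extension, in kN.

Cap-side area A_cap = π/4 × (291 mm)² = 66510 mm^2
Rod-side annular area A_ann = π/4 × (291² − 201²) = 34780 mm^2
Net thrust = P_cap·A_cap − P_rod·A_ann = 744.9 kN − 87.99 kN

F ≈ 657 kN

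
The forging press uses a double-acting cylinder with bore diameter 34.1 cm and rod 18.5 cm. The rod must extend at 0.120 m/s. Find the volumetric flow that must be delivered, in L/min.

Cap-side area A_cap = π/4 × (34.1 cm)² = 913.3 cm^2
Q = A × v

Q ≈ 658 L/min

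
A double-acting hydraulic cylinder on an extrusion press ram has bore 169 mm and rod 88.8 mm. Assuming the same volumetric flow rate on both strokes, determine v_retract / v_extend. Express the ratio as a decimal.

Cap-side area A_cap = π/4 × (169 mm)² = 22430 mm^2
Rod-side annular area A_ann = π/4 × (169² − 88.8²) = 16240 mm^2
For equal Q, v ∝ 1/A, so v_ret/v_ext = A_cap/A_ann.

v_ret/v_ext ≈ 1.38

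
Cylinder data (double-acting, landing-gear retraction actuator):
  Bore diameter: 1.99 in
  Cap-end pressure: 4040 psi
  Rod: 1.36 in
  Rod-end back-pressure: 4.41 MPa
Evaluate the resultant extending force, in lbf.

F ≈ 11500 lbf

Cap-side area A_cap = π/4 × (1.99 in)² = 3.110 in^2
Rod-side annular area A_ann = π/4 × (1.99² − 1.36²) = 1.658 in^2
Net thrust = P_cap·A_cap − P_rod·A_ann = 12570 lbf − 1060 lbf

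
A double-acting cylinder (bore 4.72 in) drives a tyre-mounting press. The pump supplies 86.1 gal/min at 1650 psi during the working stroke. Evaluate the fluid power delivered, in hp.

W ≈ 82.9 hp

Hydraulic power = P × Q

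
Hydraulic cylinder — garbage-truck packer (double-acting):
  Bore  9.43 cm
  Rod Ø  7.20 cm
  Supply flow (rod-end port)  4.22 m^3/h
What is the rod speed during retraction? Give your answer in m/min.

Rod-side annular area A_ann = π/4 × (9.43² − 7.20²) = 29.13 cm^2
Flow into the rod-end port fills the annular volume.
v = Q / A

v ≈ 24.1 m/min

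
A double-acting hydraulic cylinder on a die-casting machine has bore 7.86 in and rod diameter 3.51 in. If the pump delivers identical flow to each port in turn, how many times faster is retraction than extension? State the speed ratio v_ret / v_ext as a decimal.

Cap-side area A_cap = π/4 × (7.86 in)² = 48.52 in^2
Rod-side annular area A_ann = π/4 × (7.86² − 3.51²) = 38.85 in^2
For equal Q, v ∝ 1/A, so v_ret/v_ext = A_cap/A_ann.

v_ret/v_ext ≈ 1.25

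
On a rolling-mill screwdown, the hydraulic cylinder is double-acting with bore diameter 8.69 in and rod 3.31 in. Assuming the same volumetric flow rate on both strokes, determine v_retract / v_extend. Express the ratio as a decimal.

Cap-side area A_cap = π/4 × (8.69 in)² = 59.31 in^2
Rod-side annular area A_ann = π/4 × (8.69² − 3.31²) = 50.71 in^2
For equal Q, v ∝ 1/A, so v_ret/v_ext = A_cap/A_ann.

v_ret/v_ext ≈ 1.17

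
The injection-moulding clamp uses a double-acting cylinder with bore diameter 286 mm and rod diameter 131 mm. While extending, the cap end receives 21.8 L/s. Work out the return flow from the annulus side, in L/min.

Q_out ≈ 1030 L/min

Cap-side area A_cap = π/4 × (286 mm)² = 64240 mm^2
Rod-side annular area A_ann = π/4 × (286² − 131²) = 50760 mm^2
Piston speed v = Q_in/A_cap; rod-end outflow Q_out = v × A_ann = Q_in × A_ann/A_cap.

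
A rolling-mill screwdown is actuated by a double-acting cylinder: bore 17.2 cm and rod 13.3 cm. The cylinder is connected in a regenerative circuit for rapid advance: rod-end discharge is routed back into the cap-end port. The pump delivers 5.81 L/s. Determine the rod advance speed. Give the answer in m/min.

v ≈ 25.1 m/min

In regeneration the rod-end outflow joins the pump flow into the cap end, so the net volume the pump must supply per unit advance equals the rod cross-section area.
Rod cross-section A_rod = π/4 × (13.3 cm)² = 138.9 cm^2
v = Q_pump / A_rod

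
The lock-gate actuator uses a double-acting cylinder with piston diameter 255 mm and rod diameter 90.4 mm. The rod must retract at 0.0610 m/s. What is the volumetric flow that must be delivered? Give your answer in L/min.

Rod-side annular area A_ann = π/4 × (255² − 90.4²) = 44650 mm^2
Q = A × v

Q ≈ 163 L/min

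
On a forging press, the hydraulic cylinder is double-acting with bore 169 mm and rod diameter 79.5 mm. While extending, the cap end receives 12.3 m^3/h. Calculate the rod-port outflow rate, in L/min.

Q_out ≈ 160 L/min

Cap-side area A_cap = π/4 × (169 mm)² = 22430 mm^2
Rod-side annular area A_ann = π/4 × (169² − 79.5²) = 17470 mm^2
Piston speed v = Q_in/A_cap; rod-end outflow Q_out = v × A_ann = Q_in × A_ann/A_cap.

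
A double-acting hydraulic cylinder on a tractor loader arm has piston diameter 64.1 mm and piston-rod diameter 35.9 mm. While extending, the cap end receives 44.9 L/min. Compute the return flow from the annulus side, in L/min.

Q_out ≈ 30.8 L/min

Cap-side area A_cap = π/4 × (64.1 mm)² = 3227 mm^2
Rod-side annular area A_ann = π/4 × (64.1² − 35.9²) = 2215 mm^2
Piston speed v = Q_in/A_cap; rod-end outflow Q_out = v × A_ann = Q_in × A_ann/A_cap.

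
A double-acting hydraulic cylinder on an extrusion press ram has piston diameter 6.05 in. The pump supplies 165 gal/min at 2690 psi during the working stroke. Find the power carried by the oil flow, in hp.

Hydraulic power = P × Q

W ≈ 259 hp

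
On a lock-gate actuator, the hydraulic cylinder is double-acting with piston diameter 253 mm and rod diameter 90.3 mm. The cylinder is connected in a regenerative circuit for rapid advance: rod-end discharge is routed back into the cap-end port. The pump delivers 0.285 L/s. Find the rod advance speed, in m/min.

v ≈ 2.67 m/min

In regeneration the rod-end outflow joins the pump flow into the cap end, so the net volume the pump must supply per unit advance equals the rod cross-section area.
Rod cross-section A_rod = π/4 × (90.3 mm)² = 6404 mm^2
v = Q_pump / A_rod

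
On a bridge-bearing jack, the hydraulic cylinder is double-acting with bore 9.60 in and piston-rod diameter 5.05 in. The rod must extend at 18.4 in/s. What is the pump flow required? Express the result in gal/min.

Q ≈ 346 gal/min

Cap-side area A_cap = π/4 × (9.60 in)² = 72.38 in^2
Q = A × v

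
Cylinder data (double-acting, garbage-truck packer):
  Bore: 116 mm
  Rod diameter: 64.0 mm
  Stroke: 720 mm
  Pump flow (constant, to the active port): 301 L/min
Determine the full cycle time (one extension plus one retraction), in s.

t ≈ 2.57 s

Cap-side area A_cap = π/4 × (116 mm)² = 10570 mm^2
Rod-side annular area A_ann = π/4 × (116² − 64.0²) = 7351 mm^2
t_ext = A_cap·L/Q = 1.517 s
t_ret = A_ann·L/Q = 1.055 s
t_cycle = t_ext + t_ret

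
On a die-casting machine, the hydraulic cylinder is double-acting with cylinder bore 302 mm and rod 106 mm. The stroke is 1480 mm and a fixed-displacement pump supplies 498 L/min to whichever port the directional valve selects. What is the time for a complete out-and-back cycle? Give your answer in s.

Cap-side area A_cap = π/4 × (302 mm)² = 71630 mm^2
Rod-side annular area A_ann = π/4 × (302² − 106²) = 62810 mm^2
t_ext = A_cap·L/Q = 12.77 s
t_ret = A_ann·L/Q = 11.20 s
t_cycle = t_ext + t_ret

t ≈ 24.0 s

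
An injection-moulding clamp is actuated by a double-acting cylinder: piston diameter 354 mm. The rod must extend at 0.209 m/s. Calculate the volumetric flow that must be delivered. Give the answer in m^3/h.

Q ≈ 74.1 m^3/h

Cap-side area A_cap = π/4 × (354 mm)² = 98420 mm^2
Q = A × v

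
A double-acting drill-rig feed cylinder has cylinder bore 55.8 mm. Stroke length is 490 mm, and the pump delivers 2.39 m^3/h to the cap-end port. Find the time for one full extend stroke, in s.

t ≈ 1.80 s

Cap-side area A_cap = π/4 × (55.8 mm)² = 2445 mm^2
Swept volume V = A × L; t = V / Q = A·L / Q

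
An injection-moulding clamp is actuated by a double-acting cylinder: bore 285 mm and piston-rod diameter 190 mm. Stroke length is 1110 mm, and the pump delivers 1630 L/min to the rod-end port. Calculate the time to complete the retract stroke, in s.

t ≈ 1.45 s

Rod-side annular area A_ann = π/4 × (285² − 190²) = 35440 mm^2
Swept volume V = A × L; t = V / Q = A·L / Q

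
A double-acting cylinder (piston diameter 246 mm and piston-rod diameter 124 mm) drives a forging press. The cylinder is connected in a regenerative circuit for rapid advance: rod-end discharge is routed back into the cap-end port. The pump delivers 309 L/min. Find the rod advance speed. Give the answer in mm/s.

v ≈ 426 mm/s

In regeneration the rod-end outflow joins the pump flow into the cap end, so the net volume the pump must supply per unit advance equals the rod cross-section area.
Rod cross-section A_rod = π/4 × (124 mm)² = 12080 mm^2
v = Q_pump / A_rod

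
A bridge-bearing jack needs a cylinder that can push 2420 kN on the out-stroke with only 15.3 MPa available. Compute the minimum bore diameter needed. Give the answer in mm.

D ≈ 449 mm

Extension force acts on the full piston face: F = P × (π/4)D².
D = √(4F / (πP)) = √(4 × 2420 kN / (π × 15.3 MPa))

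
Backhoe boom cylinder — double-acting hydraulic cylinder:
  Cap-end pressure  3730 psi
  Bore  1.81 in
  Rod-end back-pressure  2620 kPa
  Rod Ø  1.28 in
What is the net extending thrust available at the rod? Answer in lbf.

F ≈ 9110 lbf

Cap-side area A_cap = π/4 × (1.81 in)² = 2.573 in^2
Rod-side annular area A_ann = π/4 × (1.81² − 1.28²) = 1.286 in^2
Net thrust = P_cap·A_cap − P_rod·A_ann = 9597 lbf − 488.8 lbf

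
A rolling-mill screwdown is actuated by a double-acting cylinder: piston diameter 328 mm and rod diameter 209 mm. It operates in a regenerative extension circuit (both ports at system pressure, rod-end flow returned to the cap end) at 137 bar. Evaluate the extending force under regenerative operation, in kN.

F ≈ 470 kN

With equal pressure on both faces, forces on the annular region cancel; the net push is pressure × rod cross-section.
Rod cross-section A_rod = π/4 × (209 mm)² = 34310 mm^2
F = P × A_rod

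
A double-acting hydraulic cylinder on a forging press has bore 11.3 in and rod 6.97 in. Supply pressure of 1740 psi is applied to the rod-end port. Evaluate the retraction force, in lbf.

F ≈ 1.08e5 lbf

Rod-side annular area A_ann = π/4 × (11.3² − 6.97²) = 62.13 in^2
On retraction the pressure acts on the annular area (bore minus rod).
F = P × A_ann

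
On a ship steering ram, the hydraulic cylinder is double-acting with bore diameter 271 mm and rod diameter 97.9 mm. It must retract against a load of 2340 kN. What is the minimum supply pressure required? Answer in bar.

Rod-side annular area A_ann = π/4 × (271² − 97.9²) = 50150 mm^2
Retraction: pressure acts on the annular area.
P = F / A = 2340 kN / A

P ≈ 467 bar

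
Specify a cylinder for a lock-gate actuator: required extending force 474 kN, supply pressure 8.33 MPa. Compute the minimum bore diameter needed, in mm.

Extension force acts on the full piston face: F = P × (π/4)D².
D = √(4F / (πP)) = √(4 × 474 kN / (π × 8.33 MPa))

D ≈ 269 mm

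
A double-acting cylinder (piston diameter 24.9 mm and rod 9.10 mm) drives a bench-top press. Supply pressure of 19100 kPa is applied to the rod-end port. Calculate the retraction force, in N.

F ≈ 8060 N

Rod-side annular area A_ann = π/4 × (24.9² − 9.10²) = 421.9 mm^2
On retraction the pressure acts on the annular area (bore minus rod).
F = P × A_ann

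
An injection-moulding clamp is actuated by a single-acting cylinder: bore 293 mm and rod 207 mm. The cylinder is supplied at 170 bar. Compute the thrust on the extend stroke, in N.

F ≈ 1.15e6 N

Cap-side area A_cap = π/4 × (293 mm)² = 67430 mm^2
F = P × A_cap = 170 bar × A_cap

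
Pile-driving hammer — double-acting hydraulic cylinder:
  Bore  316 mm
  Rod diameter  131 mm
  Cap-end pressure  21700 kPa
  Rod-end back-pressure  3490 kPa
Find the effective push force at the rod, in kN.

F ≈ 1480 kN

Cap-side area A_cap = π/4 × (316 mm)² = 78430 mm^2
Rod-side annular area A_ann = π/4 × (316² − 131²) = 64950 mm^2
Net thrust = P_cap·A_cap − P_rod·A_ann = 1702 kN − 226.7 kN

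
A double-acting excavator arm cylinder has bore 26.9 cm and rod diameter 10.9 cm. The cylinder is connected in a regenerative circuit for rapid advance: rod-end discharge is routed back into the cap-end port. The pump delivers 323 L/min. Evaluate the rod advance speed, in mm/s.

In regeneration the rod-end outflow joins the pump flow into the cap end, so the net volume the pump must supply per unit advance equals the rod cross-section area.
Rod cross-section A_rod = π/4 × (10.9 cm)² = 93.31 cm^2
v = Q_pump / A_rod

v ≈ 577 mm/s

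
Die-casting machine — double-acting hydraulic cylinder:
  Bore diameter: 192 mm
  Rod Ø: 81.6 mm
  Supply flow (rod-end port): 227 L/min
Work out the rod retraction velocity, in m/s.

v ≈ 0.159 m/s

Rod-side annular area A_ann = π/4 × (192² − 81.6²) = 23720 mm^2
Flow into the rod-end port fills the annular volume.
v = Q / A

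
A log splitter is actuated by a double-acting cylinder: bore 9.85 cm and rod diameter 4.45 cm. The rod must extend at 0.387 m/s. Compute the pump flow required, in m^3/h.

Q ≈ 10.6 m^3/h

Cap-side area A_cap = π/4 × (9.85 cm)² = 76.20 cm^2
Q = A × v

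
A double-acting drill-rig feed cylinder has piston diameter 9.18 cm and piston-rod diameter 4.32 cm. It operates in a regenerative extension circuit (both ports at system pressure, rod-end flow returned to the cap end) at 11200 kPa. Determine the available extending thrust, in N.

With equal pressure on both faces, forces on the annular region cancel; the net push is pressure × rod cross-section.
Rod cross-section A_rod = π/4 × (4.32 cm)² = 14.66 cm^2
F = P × A_rod

F ≈ 16400 N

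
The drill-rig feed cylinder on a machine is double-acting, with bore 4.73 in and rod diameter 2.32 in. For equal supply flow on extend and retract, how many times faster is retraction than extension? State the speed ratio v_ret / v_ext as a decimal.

Cap-side area A_cap = π/4 × (4.73 in)² = 17.57 in^2
Rod-side annular area A_ann = π/4 × (4.73² − 2.32²) = 13.34 in^2
For equal Q, v ∝ 1/A, so v_ret/v_ext = A_cap/A_ann.

v_ret/v_ext ≈ 1.32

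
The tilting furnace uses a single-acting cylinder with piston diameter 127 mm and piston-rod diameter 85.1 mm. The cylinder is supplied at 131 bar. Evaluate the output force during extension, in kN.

F ≈ 166 kN

Cap-side area A_cap = π/4 × (127 mm)² = 12670 mm^2
F = P × A_cap = 131 bar × A_cap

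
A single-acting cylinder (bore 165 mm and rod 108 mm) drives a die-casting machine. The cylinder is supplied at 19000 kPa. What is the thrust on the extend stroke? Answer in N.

Cap-side area A_cap = π/4 × (165 mm)² = 21380 mm^2
F = P × A_cap = 19000 kPa × A_cap

F ≈ 4.06e5 N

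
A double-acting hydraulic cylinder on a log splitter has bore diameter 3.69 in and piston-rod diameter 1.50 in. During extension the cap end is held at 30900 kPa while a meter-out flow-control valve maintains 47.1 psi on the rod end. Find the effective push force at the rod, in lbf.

F ≈ 47500 lbf

Cap-side area A_cap = π/4 × (3.69 in)² = 10.69 in^2
Rod-side annular area A_ann = π/4 × (3.69² − 1.50²) = 8.927 in^2
Net thrust = P_cap·A_cap − P_rod·A_ann = 47930 lbf − 420.5 lbf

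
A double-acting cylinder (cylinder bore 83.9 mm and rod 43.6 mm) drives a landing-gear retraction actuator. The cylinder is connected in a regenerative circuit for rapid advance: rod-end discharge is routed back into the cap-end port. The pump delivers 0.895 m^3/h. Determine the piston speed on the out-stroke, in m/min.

In regeneration the rod-end outflow joins the pump flow into the cap end, so the net volume the pump must supply per unit advance equals the rod cross-section area.
Rod cross-section A_rod = π/4 × (43.6 mm)² = 1493 mm^2
v = Q_pump / A_rod

v ≈ 9.99 m/min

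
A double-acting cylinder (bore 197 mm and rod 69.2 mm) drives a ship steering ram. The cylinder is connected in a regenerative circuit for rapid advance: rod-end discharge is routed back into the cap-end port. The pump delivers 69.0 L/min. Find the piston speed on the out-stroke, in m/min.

v ≈ 18.3 m/min

In regeneration the rod-end outflow joins the pump flow into the cap end, so the net volume the pump must supply per unit advance equals the rod cross-section area.
Rod cross-section A_rod = π/4 × (69.2 mm)² = 3761 mm^2
v = Q_pump / A_rod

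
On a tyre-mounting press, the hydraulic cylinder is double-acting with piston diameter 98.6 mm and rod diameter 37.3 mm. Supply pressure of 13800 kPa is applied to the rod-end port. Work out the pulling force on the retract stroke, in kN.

Rod-side annular area A_ann = π/4 × (98.6² − 37.3²) = 6543 mm^2
On retraction the pressure acts on the annular area (bore minus rod).
F = P × A_ann

F ≈ 90.3 kN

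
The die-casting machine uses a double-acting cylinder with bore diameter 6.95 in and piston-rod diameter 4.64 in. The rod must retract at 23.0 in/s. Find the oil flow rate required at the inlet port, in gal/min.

Rod-side annular area A_ann = π/4 × (6.95² − 4.64²) = 21.03 in^2
Q = A × v

Q ≈ 126 gal/min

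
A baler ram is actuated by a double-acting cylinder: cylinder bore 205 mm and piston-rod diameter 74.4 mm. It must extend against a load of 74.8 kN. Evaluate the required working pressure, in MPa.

Cap-side area A_cap = π/4 × (205 mm)² = 33010 mm^2
P = F / A = 74.8 kN / A

P ≈ 2.27 MPa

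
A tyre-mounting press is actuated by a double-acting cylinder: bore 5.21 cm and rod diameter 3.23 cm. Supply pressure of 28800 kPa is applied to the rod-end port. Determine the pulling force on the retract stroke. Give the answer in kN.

Rod-side annular area A_ann = π/4 × (5.21² − 3.23²) = 13.12 cm^2
On retraction the pressure acts on the annular area (bore minus rod).
F = P × A_ann

F ≈ 37.8 kN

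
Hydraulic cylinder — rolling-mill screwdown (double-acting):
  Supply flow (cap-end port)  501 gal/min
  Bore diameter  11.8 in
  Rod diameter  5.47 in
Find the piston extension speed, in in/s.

v ≈ 17.6 in/s

Cap-side area A_cap = π/4 × (11.8 in)² = 109.4 in^2
v = Q / A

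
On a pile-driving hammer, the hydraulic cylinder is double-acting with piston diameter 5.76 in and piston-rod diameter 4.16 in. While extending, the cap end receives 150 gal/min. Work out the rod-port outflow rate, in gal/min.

Q_out ≈ 71.8 gal/min

Cap-side area A_cap = π/4 × (5.76 in)² = 26.06 in^2
Rod-side annular area A_ann = π/4 × (5.76² − 4.16²) = 12.47 in^2
Piston speed v = Q_in/A_cap; rod-end outflow Q_out = v × A_ann = Q_in × A_ann/A_cap.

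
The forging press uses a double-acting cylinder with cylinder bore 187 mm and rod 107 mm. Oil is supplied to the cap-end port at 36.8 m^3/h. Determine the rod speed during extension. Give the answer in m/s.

v ≈ 0.372 m/s

Cap-side area A_cap = π/4 × (187 mm)² = 27460 mm^2
v = Q / A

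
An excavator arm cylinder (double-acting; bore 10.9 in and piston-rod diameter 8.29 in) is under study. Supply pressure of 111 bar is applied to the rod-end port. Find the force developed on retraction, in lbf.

Rod-side annular area A_ann = π/4 × (10.9² − 8.29²) = 39.34 in^2
On retraction the pressure acts on the annular area (bore minus rod).
F = P × A_ann

F ≈ 63300 lbf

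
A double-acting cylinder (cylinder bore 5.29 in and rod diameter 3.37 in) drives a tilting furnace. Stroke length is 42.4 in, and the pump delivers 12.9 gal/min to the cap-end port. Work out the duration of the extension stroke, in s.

Cap-side area A_cap = π/4 × (5.29 in)² = 21.98 in^2
Swept volume V = A × L; t = V / Q = A·L / Q

t ≈ 18.8 s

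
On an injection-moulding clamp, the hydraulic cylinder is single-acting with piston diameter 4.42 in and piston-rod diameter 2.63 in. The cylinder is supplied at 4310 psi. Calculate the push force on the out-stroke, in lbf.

Cap-side area A_cap = π/4 × (4.42 in)² = 15.34 in^2
F = P × A_cap = 4310 psi × A_cap

F ≈ 66100 lbf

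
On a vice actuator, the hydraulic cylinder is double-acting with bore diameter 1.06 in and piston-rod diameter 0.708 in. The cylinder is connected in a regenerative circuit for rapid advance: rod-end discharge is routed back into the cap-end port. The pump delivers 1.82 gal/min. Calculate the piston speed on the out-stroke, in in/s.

v ≈ 17.8 in/s

In regeneration the rod-end outflow joins the pump flow into the cap end, so the net volume the pump must supply per unit advance equals the rod cross-section area.
Rod cross-section A_rod = π/4 × (0.708 in)² = 0.3937 in^2
v = Q_pump / A_rod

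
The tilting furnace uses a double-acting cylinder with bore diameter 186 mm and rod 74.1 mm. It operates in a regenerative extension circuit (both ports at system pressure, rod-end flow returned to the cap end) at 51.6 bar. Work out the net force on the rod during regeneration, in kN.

F ≈ 22.3 kN

With equal pressure on both faces, forces on the annular region cancel; the net push is pressure × rod cross-section.
Rod cross-section A_rod = π/4 × (74.1 mm)² = 4312 mm^2
F = P × A_rod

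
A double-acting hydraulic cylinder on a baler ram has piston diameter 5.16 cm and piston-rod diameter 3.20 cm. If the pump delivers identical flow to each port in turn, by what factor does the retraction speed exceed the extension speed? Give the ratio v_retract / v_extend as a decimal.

Cap-side area A_cap = π/4 × (5.16 cm)² = 20.91 cm^2
Rod-side annular area A_ann = π/4 × (5.16² − 3.20²) = 12.87 cm^2
For equal Q, v ∝ 1/A, so v_ret/v_ext = A_cap/A_ann.

v_ret/v_ext ≈ 1.62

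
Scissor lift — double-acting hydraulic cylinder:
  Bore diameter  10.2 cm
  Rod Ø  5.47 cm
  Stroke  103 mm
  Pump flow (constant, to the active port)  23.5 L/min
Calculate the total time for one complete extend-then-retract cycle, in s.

Cap-side area A_cap = π/4 × (10.2 cm)² = 81.71 cm^2
Rod-side annular area A_ann = π/4 × (10.2² − 5.47²) = 58.21 cm^2
t_ext = A_cap·L/Q = 2.149 s
t_ret = A_ann·L/Q = 1.531 s
t_cycle = t_ext + t_ret

t ≈ 3.68 s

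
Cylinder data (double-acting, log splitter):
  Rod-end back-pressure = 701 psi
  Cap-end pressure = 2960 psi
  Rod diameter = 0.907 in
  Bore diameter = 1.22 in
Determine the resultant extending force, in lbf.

F ≈ 3090 lbf

Cap-side area A_cap = π/4 × (1.22 in)² = 1.169 in^2
Rod-side annular area A_ann = π/4 × (1.22² − 0.907²) = 0.5229 in^2
Net thrust = P_cap·A_cap − P_rod·A_ann = 3460 lbf − 366.5 lbf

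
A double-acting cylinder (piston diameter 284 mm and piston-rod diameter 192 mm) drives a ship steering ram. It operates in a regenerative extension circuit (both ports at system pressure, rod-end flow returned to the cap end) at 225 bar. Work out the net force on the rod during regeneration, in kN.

F ≈ 651 kN

With equal pressure on both faces, forces on the annular region cancel; the net push is pressure × rod cross-section.
Rod cross-section A_rod = π/4 × (192 mm)² = 28950 mm^2
F = P × A_rod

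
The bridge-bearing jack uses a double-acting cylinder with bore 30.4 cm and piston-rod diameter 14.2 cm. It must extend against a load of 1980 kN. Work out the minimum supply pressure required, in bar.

Cap-side area A_cap = π/4 × (30.4 cm)² = 725.8 cm^2
P = F / A = 1980 kN / A

P ≈ 273 bar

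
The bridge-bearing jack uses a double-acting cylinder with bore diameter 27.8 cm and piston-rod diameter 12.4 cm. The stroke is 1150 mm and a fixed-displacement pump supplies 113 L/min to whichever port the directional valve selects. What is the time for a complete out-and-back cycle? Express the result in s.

Cap-side area A_cap = π/4 × (27.8 cm)² = 607.0 cm^2
Rod-side annular area A_ann = π/4 × (27.8² − 12.4²) = 486.2 cm^2
t_ext = A_cap·L/Q = 37.06 s
t_ret = A_ann·L/Q = 29.69 s
t_cycle = t_ext + t_ret

t ≈ 66.8 s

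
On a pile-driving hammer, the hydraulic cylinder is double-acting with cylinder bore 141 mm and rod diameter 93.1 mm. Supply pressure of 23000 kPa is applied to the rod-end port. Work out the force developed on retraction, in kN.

Rod-side annular area A_ann = π/4 × (141² − 93.1²) = 8807 mm^2
On retraction the pressure acts on the annular area (bore minus rod).
F = P × A_ann

F ≈ 203 kN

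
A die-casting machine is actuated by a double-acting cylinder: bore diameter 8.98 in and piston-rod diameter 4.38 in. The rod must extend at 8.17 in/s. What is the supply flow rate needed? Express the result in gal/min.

Cap-side area A_cap = π/4 × (8.98 in)² = 63.33 in^2
Q = A × v

Q ≈ 134 gal/min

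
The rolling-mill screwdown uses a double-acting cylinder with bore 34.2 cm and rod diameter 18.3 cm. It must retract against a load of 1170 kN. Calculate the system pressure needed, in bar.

Rod-side annular area A_ann = π/4 × (34.2² − 18.3²) = 655.6 cm^2
Retraction: pressure acts on the annular area.
P = F / A = 1170 kN / A

P ≈ 178 bar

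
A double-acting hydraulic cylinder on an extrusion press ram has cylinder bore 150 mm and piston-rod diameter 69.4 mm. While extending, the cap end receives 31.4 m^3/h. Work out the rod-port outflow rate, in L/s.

Q_out ≈ 6.86 L/s

Cap-side area A_cap = π/4 × (150 mm)² = 17670 mm^2
Rod-side annular area A_ann = π/4 × (150² − 69.4²) = 13890 mm^2
Piston speed v = Q_in/A_cap; rod-end outflow Q_out = v × A_ann = Q_in × A_ann/A_cap.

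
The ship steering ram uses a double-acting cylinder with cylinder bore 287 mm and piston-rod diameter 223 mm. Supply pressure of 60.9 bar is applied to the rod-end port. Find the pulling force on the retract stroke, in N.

Rod-side annular area A_ann = π/4 × (287² − 223²) = 25640 mm^2
On retraction the pressure acts on the annular area (bore minus rod).
F = P × A_ann

F ≈ 1.56e5 N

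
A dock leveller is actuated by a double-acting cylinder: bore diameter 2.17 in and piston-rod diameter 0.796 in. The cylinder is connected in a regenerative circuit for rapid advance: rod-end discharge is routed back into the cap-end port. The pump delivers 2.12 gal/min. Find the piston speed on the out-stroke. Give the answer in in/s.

v ≈ 16.4 in/s

In regeneration the rod-end outflow joins the pump flow into the cap end, so the net volume the pump must supply per unit advance equals the rod cross-section area.
Rod cross-section A_rod = π/4 × (0.796 in)² = 0.4976 in^2
v = Q_pump / A_rod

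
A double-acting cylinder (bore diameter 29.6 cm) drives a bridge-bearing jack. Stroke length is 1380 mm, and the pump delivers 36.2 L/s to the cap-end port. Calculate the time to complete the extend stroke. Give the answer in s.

t ≈ 2.62 s

Cap-side area A_cap = π/4 × (29.6 cm)² = 688.1 cm^2
Swept volume V = A × L; t = V / Q = A·L / Q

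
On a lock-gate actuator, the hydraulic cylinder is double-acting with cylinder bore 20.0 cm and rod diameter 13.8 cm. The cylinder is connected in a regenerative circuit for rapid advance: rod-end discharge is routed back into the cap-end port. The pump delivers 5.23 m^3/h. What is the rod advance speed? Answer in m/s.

v ≈ 0.0971 m/s

In regeneration the rod-end outflow joins the pump flow into the cap end, so the net volume the pump must supply per unit advance equals the rod cross-section area.
Rod cross-section A_rod = π/4 × (13.8 cm)² = 149.6 cm^2
v = Q_pump / A_rod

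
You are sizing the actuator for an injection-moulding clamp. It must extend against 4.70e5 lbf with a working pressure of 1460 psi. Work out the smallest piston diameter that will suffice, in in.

Extension force acts on the full piston face: F = P × (π/4)D².
D = √(4F / (πP)) = √(4 × 4.70e5 lbf / (π × 1460 psi))

D ≈ 20.2 in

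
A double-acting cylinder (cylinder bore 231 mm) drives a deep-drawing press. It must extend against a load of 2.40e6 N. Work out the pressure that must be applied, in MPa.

Cap-side area A_cap = π/4 × (231 mm)² = 41910 mm^2
P = F / A = 2.40e6 N / A

P ≈ 57.3 MPa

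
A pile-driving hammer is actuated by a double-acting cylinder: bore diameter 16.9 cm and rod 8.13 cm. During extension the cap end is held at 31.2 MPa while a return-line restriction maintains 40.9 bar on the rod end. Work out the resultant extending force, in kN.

F ≈ 629 kN

Cap-side area A_cap = π/4 × (16.9 cm)² = 224.3 cm^2
Rod-side annular area A_ann = π/4 × (16.9² − 8.13²) = 172.4 cm^2
Net thrust = P_cap·A_cap − P_rod·A_ann = 699.9 kN − 70.51 kN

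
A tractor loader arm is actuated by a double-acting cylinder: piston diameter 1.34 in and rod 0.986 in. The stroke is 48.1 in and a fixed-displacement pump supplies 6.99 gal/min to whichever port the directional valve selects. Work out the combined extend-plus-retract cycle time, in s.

t ≈ 3.68 s

Cap-side area A_cap = π/4 × (1.34 in)² = 1.410 in^2
Rod-side annular area A_ann = π/4 × (1.34² − 0.986²) = 0.6467 in^2
t_ext = A_cap·L/Q = 2.521 s
t_ret = A_ann·L/Q = 1.156 s
t_cycle = t_ext + t_ret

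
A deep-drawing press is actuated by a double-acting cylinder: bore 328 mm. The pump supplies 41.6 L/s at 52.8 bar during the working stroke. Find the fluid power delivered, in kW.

W ≈ 220 kW

Hydraulic power = P × Q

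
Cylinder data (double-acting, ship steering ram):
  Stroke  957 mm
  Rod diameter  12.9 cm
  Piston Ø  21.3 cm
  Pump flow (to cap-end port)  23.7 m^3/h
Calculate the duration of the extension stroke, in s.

t ≈ 5.18 s

Cap-side area A_cap = π/4 × (21.3 cm)² = 356.3 cm^2
Swept volume V = A × L; t = V / Q = A·L / Q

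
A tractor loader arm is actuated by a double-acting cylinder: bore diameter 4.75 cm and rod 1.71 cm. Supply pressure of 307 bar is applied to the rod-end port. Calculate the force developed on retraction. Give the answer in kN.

Rod-side annular area A_ann = π/4 × (4.75² − 1.71²) = 15.42 cm^2
On retraction the pressure acts on the annular area (bore minus rod).
F = P × A_ann

F ≈ 47.4 kN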